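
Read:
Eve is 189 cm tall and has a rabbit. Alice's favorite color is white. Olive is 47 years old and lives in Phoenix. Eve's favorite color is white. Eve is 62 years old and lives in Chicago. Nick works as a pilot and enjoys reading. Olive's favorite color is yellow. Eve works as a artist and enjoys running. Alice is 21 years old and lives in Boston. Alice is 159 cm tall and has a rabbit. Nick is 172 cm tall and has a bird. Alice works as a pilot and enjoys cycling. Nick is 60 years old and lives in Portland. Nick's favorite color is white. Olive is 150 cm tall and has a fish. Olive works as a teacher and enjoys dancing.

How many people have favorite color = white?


Count: 3

3


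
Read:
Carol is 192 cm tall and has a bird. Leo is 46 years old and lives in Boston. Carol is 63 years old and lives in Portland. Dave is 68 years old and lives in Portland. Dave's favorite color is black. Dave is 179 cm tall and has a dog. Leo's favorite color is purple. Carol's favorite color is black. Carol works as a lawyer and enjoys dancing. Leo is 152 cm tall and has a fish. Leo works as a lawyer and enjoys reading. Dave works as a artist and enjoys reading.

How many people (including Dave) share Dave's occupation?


Dave is a artist. Count = 1

1


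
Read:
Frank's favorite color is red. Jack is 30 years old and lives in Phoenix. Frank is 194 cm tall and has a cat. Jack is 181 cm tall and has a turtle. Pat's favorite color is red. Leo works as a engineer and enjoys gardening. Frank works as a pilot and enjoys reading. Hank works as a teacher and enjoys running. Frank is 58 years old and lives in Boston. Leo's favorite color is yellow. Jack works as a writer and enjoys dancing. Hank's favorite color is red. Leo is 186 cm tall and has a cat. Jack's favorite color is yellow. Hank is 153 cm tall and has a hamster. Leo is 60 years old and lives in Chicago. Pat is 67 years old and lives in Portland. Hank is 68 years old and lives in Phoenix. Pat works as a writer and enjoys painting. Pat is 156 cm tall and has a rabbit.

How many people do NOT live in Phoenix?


Not in Phoenix: 3

3


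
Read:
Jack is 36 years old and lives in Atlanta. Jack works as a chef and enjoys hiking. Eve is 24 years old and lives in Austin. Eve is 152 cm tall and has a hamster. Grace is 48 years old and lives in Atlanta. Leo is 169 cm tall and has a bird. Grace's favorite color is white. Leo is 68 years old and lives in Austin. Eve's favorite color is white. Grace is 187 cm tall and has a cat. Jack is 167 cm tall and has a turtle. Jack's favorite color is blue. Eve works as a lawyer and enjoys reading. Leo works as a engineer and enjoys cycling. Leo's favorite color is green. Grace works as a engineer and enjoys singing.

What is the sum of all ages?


24+68+48+36 = 176

176


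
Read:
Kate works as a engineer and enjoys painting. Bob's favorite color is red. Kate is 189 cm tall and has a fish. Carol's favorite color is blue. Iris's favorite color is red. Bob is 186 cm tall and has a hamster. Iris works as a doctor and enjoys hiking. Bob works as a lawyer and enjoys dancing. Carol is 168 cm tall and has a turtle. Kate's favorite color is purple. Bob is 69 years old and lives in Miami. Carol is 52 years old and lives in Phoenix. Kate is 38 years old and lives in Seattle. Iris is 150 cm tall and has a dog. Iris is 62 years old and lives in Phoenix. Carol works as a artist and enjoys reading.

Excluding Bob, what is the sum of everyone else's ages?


Sum (excluding Bob): 152

152


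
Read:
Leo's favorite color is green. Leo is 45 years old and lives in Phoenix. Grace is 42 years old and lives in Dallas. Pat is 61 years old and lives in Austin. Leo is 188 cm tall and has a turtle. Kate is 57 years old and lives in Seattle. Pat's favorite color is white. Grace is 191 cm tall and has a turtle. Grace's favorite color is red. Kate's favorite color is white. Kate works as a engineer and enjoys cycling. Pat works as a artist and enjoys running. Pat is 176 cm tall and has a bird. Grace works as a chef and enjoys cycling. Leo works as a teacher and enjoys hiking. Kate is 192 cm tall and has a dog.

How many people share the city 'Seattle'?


Count: 1

1


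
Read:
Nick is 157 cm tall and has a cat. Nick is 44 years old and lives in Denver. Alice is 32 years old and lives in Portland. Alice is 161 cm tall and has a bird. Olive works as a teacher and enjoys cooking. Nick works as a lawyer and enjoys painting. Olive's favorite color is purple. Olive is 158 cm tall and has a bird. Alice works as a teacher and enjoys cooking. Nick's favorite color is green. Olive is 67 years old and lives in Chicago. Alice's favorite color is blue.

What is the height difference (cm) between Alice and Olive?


|161 - 158| = 3

3


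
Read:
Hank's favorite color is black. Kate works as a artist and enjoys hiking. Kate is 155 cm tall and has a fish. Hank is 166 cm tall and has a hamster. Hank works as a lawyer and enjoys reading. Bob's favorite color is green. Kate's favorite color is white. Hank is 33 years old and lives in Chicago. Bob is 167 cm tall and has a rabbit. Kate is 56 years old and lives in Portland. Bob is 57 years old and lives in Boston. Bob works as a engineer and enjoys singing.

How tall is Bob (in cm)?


Bob is 167 cm tall

167


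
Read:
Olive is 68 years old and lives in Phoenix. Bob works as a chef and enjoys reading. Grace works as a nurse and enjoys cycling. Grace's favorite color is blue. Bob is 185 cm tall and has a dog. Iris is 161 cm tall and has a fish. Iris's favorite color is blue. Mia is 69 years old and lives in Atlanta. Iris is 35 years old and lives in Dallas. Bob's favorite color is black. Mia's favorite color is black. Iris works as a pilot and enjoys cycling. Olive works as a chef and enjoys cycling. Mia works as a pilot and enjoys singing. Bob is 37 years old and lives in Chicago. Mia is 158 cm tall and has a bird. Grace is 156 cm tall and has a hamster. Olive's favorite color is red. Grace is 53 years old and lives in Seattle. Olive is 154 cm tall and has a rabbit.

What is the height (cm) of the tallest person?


Tallest: Bob at 185 cm

185


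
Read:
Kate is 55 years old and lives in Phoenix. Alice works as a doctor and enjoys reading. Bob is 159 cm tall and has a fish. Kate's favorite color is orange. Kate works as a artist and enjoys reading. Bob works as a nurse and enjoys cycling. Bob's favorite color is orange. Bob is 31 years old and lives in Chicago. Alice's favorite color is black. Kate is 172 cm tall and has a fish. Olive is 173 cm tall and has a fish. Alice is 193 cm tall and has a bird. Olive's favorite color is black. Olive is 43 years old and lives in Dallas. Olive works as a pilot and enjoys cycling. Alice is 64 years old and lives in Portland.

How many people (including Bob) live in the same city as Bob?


Bob lives in Chicago. Count = 1

1


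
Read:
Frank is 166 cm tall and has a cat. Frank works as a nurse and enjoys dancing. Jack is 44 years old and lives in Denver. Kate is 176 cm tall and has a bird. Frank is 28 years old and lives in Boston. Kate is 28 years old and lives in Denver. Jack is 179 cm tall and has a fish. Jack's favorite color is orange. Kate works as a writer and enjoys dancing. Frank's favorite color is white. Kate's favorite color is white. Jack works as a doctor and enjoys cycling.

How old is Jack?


Jack is 44 years old

44


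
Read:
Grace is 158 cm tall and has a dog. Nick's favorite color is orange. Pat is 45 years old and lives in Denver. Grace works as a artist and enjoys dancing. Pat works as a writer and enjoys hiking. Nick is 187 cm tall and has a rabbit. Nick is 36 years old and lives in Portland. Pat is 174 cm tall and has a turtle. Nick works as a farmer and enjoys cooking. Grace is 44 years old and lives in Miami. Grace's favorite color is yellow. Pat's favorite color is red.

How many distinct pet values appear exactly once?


Unique pet values: 3

3


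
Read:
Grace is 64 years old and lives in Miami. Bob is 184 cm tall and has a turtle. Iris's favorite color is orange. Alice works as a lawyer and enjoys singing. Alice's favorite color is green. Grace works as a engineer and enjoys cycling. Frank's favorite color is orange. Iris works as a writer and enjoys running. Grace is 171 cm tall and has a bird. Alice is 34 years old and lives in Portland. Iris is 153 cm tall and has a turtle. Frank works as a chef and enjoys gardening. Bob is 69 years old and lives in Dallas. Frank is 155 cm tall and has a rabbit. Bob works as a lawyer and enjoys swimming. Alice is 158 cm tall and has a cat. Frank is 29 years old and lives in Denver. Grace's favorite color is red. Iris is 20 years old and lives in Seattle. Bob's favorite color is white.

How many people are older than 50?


Filter: 2

2


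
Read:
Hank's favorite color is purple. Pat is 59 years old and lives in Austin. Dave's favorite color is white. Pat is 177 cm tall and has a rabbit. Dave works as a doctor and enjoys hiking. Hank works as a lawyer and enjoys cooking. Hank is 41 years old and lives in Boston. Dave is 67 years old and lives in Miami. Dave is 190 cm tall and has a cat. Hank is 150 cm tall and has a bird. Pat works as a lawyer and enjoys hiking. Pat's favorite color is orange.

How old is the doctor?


The doctor is Dave, age 67

67


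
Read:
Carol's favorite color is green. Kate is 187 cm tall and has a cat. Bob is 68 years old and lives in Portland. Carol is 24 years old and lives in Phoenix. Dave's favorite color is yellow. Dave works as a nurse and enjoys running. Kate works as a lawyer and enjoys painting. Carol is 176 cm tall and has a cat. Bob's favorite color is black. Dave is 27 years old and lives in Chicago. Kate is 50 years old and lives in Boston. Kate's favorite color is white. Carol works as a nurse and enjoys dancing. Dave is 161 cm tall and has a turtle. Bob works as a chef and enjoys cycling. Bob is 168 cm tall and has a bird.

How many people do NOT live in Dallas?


Not in Dallas: 4

4


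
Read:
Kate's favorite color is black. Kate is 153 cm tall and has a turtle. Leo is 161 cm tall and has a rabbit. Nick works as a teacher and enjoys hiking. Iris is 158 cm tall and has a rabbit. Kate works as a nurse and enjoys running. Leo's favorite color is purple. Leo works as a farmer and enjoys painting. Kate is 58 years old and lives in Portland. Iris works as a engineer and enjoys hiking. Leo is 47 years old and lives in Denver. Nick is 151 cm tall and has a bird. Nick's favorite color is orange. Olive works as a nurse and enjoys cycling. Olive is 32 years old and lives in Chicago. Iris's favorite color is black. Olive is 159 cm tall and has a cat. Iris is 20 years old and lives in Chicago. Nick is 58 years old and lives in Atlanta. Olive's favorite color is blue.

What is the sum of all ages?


58+20+47+58+32 = 215

215


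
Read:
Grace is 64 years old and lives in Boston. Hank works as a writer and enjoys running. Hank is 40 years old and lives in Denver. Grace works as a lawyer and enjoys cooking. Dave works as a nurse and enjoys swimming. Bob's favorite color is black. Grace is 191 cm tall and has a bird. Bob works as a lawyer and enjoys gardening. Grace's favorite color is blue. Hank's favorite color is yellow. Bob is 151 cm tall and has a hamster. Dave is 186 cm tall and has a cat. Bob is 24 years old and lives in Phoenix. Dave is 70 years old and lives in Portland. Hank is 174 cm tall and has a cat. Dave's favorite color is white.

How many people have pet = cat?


Count: 2

2


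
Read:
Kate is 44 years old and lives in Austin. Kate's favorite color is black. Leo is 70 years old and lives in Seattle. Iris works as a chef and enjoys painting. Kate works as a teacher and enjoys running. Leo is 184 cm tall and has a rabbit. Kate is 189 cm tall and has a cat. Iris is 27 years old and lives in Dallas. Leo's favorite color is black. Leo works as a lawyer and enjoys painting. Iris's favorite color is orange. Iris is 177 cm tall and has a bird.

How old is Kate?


Kate is 44 years old

44


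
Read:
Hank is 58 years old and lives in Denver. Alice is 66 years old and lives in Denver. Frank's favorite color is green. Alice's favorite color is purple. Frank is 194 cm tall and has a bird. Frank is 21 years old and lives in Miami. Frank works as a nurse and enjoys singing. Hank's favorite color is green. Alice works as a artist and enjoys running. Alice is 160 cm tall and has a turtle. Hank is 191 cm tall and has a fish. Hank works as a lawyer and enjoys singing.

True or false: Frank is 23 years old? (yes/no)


Frank is actually 21. no

no


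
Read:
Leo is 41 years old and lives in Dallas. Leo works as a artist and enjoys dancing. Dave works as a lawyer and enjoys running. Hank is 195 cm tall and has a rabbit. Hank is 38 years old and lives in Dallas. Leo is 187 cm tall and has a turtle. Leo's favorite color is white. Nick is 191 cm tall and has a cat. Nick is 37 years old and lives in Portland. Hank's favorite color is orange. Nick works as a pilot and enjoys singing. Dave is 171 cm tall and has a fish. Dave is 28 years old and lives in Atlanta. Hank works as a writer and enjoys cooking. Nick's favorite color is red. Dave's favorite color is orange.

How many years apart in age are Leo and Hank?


41 vs 38, diff = 3

3


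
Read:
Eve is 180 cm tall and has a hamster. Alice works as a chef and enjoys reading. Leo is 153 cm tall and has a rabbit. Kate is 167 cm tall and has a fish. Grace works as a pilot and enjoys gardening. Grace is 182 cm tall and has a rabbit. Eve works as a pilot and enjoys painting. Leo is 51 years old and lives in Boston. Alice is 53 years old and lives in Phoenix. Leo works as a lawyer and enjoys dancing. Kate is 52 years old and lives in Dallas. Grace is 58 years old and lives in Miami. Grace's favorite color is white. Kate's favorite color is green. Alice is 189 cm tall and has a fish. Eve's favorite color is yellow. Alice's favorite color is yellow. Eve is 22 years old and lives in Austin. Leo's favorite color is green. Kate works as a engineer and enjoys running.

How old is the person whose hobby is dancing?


Person with hobby=dancing is Leo, age 51

51


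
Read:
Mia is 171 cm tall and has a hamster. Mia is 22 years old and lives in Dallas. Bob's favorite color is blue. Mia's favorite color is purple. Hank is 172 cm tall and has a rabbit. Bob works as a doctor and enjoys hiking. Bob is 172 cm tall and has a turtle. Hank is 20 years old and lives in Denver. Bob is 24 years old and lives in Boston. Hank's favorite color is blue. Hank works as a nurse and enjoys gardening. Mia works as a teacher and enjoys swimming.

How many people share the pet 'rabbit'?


Count: 1

1


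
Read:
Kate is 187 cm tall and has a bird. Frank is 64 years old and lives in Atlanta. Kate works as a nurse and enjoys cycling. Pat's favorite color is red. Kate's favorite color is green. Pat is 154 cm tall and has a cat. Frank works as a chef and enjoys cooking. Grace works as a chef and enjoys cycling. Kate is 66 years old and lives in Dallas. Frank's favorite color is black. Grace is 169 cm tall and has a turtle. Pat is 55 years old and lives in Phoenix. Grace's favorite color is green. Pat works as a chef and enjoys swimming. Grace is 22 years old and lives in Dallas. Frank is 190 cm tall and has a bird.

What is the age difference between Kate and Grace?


|66 - 22| = 44

44


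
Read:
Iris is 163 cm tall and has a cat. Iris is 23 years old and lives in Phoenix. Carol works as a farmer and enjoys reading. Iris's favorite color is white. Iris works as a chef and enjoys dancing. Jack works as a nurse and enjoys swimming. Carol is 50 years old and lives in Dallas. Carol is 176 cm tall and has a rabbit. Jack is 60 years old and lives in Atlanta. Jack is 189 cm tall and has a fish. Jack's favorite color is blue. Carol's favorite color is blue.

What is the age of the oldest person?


Oldest: Jack at 60

60


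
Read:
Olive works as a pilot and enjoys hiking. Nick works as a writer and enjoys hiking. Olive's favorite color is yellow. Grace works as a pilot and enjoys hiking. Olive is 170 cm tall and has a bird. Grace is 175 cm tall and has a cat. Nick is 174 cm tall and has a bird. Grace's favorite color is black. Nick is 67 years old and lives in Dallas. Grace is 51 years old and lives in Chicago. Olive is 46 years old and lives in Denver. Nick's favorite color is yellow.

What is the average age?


Sum=164, n=3, avg=54.67

54.67


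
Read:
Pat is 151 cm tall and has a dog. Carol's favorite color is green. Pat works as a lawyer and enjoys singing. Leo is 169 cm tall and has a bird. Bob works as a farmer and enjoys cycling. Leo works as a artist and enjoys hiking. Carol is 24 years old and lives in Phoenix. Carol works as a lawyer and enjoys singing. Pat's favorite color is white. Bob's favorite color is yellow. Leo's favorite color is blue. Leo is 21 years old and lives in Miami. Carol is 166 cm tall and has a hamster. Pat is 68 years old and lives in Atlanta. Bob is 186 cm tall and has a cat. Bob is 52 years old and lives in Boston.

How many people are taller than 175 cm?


Taller than 175: 1

1


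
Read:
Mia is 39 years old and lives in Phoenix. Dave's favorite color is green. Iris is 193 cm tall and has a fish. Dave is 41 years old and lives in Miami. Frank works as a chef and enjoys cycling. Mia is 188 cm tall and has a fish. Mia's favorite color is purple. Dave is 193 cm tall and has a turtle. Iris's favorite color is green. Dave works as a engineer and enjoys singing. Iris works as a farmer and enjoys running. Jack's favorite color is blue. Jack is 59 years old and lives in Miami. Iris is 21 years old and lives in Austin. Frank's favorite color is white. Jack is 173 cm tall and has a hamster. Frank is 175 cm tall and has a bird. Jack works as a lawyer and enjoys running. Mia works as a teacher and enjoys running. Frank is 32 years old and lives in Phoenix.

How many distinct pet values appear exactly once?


Unique pet values: 3

3


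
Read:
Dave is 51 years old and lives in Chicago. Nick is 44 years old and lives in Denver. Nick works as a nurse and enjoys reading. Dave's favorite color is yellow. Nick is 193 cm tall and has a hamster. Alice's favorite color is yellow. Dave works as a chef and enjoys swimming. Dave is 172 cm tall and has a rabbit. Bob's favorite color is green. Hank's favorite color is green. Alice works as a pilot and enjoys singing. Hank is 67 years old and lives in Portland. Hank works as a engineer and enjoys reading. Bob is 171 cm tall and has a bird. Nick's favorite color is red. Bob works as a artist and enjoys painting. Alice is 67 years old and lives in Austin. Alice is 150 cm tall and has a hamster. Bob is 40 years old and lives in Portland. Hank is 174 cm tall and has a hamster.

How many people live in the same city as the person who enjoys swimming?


Person with hobby swimming is Dave, city Chicago. Count = 1

1


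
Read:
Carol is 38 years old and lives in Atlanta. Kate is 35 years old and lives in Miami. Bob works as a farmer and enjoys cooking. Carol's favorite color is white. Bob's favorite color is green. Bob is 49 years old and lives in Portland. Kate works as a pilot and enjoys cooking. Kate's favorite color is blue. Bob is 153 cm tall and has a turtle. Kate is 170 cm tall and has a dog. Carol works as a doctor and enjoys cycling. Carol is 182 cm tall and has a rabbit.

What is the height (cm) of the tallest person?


Tallest: Carol at 182 cm

182


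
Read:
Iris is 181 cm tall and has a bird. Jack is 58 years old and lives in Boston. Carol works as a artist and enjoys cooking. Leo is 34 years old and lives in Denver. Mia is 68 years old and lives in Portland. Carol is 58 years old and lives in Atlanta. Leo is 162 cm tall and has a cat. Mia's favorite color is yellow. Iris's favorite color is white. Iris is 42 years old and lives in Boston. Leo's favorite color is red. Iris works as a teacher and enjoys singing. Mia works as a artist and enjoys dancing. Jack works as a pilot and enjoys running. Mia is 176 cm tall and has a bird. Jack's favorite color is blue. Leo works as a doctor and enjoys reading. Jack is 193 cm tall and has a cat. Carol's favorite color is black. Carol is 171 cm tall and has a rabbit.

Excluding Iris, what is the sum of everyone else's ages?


Sum (excluding Iris): 218

218


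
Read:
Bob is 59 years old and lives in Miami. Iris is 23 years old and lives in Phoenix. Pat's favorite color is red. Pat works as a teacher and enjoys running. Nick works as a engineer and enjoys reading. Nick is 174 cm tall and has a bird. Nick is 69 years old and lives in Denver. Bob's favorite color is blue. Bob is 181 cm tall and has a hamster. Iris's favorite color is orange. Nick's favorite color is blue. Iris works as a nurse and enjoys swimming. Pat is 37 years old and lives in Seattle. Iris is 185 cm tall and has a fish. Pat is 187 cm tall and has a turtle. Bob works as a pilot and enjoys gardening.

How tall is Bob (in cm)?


Bob is 181 cm tall

181


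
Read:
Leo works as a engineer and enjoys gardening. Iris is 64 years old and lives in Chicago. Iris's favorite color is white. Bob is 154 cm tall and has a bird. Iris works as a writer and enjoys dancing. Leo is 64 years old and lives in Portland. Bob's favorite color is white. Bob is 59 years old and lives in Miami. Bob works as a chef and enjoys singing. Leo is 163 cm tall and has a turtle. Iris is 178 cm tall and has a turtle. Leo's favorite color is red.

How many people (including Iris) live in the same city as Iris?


Iris lives in Chicago. Count = 1

1


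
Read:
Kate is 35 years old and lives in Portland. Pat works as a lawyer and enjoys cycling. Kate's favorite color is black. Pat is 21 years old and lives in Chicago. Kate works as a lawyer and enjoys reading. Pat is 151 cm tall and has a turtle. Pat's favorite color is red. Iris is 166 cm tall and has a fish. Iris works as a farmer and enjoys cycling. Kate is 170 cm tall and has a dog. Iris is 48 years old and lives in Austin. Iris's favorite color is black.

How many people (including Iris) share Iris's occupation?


Iris is a farmer. Count = 1

1


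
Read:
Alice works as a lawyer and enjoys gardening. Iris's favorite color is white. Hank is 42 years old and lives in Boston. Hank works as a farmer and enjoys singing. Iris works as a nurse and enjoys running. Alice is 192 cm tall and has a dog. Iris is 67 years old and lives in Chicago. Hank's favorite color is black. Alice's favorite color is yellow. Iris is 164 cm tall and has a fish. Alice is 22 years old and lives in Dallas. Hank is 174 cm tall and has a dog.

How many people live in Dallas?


Count in Dallas: 1

1


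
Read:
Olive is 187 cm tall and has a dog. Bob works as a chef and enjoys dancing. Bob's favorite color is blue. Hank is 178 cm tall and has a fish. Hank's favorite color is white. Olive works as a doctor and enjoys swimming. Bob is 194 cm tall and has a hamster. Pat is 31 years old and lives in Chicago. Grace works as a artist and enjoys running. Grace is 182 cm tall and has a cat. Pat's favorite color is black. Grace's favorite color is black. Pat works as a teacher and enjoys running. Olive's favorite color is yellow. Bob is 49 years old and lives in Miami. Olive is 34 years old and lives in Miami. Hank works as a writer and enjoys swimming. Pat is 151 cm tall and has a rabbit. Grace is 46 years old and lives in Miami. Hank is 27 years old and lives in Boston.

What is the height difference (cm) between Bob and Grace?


|194 - 182| = 12

12


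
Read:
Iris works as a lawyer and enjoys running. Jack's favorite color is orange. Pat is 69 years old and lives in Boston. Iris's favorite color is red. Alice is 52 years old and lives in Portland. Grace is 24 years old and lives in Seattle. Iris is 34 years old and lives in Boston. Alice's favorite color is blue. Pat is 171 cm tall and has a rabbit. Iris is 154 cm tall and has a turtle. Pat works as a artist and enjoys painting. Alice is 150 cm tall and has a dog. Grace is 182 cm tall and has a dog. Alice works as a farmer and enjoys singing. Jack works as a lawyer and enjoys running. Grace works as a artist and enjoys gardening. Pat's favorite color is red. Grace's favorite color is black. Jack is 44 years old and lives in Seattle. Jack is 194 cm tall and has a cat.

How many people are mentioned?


People: Iris, Jack, Pat, Alice, Grace. Count = 5

5


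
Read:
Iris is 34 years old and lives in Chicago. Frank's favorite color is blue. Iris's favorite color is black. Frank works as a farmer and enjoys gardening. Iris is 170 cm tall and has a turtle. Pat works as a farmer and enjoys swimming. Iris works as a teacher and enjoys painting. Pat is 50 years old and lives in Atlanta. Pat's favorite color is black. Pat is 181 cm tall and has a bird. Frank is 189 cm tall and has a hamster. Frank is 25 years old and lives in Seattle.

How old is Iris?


Iris is 34 years old

34


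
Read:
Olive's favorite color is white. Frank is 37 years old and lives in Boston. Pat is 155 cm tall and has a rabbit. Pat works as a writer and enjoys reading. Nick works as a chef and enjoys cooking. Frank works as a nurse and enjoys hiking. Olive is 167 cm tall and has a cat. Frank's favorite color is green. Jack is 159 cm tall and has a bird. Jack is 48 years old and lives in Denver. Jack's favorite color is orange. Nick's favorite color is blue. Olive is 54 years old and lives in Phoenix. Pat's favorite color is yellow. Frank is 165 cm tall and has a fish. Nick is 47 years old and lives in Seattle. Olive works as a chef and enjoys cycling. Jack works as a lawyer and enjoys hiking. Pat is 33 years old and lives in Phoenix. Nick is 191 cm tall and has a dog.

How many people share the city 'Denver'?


Count: 1

1


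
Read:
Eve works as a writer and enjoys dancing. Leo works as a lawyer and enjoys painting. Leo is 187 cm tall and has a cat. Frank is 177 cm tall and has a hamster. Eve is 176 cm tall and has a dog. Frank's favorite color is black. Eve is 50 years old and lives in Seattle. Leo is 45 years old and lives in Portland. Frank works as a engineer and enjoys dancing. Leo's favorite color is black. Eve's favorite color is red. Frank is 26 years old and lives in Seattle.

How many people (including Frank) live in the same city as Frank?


Frank lives in Seattle. Count = 2

2


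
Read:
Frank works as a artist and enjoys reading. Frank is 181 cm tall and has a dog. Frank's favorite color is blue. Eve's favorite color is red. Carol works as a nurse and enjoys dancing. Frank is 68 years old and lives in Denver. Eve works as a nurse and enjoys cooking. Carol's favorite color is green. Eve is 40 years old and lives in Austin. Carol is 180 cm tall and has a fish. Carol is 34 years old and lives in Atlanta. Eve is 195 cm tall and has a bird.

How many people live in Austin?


Count in Austin: 1

1


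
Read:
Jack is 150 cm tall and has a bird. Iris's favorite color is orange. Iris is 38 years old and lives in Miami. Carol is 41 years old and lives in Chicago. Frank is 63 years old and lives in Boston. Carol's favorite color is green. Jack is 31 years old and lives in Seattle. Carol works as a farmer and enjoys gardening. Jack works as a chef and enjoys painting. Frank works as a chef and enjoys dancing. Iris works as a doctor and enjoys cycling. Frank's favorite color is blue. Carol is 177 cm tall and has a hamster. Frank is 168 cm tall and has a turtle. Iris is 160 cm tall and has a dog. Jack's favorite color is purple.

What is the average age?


Sum=173, n=4, avg=43.25

43.25


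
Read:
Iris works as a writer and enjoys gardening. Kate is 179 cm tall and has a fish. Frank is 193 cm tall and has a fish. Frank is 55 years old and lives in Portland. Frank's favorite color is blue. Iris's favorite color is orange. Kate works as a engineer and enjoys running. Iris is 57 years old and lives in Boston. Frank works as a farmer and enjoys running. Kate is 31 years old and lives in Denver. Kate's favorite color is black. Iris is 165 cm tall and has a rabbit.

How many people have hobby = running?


Count: 2

2


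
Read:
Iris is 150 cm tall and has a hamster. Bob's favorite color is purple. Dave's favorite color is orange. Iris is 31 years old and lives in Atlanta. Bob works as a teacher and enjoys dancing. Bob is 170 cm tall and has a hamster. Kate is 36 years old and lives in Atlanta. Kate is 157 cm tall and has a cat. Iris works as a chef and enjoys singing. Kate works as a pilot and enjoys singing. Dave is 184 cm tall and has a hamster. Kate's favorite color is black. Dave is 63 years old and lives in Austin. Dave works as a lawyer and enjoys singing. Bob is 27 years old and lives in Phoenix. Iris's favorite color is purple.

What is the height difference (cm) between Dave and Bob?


|184 - 170| = 14

14


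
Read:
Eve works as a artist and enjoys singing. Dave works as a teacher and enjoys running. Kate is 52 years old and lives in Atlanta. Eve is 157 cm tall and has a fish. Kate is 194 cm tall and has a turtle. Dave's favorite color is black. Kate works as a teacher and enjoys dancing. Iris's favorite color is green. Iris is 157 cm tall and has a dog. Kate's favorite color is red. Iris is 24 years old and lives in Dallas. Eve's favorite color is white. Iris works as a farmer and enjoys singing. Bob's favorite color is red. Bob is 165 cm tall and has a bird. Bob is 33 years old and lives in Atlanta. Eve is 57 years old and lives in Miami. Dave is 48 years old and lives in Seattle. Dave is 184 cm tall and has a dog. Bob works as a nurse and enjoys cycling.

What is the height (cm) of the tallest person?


Tallest: Kate at 194 cm

194


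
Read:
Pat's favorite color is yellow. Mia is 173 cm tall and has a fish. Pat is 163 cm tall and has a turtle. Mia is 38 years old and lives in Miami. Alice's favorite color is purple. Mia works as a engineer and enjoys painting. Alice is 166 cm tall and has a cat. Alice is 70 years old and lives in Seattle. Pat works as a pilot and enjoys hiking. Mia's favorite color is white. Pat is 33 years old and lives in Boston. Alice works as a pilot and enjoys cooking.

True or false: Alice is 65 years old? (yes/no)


Alice is actually 70. no

no


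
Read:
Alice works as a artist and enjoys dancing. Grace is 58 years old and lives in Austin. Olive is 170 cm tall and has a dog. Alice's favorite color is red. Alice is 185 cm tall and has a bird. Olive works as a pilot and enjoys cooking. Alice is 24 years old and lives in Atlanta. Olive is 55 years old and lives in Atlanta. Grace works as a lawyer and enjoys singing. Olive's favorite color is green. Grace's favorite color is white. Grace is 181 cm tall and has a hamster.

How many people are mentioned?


People: Olive, Grace, Alice. Count = 3

3


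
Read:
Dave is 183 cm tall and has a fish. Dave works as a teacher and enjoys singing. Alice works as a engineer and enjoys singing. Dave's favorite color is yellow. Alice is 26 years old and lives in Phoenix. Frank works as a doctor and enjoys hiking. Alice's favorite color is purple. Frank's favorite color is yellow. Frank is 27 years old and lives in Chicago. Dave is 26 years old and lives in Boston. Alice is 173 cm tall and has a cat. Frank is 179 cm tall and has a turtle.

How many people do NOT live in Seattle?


Not in Seattle: 3

3


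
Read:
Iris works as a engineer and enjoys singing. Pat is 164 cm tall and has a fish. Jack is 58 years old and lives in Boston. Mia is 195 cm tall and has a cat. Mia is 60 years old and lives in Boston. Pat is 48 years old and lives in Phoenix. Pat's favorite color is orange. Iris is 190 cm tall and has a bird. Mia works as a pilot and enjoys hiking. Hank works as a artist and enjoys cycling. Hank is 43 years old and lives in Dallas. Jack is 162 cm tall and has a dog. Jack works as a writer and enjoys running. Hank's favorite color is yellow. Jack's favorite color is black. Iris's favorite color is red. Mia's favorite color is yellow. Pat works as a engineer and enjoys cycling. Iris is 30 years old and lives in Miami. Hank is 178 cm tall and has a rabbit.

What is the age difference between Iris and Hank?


|30 - 43| = 13

13


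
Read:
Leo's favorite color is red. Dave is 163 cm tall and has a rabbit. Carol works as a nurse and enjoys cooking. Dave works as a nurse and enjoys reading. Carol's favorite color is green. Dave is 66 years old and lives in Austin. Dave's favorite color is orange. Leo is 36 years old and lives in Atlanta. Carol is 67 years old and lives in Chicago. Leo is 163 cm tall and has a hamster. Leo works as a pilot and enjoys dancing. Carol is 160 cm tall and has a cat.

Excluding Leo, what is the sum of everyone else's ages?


Sum (excluding Leo): 133

133


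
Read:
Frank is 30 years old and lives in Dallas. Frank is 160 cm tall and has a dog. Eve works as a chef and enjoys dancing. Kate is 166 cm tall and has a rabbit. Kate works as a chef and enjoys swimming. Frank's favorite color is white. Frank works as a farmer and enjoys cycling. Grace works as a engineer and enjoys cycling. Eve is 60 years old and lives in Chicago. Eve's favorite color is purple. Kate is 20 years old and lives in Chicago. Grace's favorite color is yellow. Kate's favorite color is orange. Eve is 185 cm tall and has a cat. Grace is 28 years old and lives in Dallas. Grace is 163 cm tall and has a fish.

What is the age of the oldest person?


Oldest: Eve at 60

60


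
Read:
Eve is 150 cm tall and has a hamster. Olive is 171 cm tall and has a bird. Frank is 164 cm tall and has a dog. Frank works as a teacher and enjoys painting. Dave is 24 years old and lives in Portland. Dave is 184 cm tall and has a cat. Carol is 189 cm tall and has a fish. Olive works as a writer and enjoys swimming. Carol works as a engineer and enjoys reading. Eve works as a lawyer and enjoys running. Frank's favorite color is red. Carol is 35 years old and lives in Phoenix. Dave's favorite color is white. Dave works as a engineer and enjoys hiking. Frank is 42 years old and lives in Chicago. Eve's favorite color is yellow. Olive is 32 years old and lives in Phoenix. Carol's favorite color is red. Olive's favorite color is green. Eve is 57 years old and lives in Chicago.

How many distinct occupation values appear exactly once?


Unique occupation values: 3

3


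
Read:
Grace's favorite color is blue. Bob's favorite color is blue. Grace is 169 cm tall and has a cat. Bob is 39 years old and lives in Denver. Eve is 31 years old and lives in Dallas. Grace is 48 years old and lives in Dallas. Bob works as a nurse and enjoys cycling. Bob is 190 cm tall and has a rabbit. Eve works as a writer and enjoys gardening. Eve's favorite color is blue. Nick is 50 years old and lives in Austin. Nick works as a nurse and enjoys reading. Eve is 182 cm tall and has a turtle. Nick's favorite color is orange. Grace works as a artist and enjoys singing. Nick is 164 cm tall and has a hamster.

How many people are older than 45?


Filter: 2

2


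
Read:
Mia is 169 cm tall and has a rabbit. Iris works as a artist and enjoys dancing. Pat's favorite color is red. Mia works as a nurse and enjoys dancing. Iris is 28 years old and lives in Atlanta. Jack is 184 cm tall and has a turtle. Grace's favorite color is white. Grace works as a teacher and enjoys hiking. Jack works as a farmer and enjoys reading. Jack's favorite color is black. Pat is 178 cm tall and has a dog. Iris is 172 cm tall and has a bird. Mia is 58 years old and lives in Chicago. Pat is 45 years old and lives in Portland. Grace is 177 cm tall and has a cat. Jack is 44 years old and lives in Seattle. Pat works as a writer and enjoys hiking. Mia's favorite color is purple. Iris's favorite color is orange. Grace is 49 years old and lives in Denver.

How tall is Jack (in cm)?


Jack is 184 cm tall

184


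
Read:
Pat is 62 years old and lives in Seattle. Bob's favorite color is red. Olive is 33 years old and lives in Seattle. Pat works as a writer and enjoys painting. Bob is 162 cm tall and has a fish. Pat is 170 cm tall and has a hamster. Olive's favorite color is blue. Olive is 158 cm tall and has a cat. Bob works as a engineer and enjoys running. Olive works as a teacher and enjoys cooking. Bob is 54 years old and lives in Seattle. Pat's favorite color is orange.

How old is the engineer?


The engineer is Bob, age 54

54


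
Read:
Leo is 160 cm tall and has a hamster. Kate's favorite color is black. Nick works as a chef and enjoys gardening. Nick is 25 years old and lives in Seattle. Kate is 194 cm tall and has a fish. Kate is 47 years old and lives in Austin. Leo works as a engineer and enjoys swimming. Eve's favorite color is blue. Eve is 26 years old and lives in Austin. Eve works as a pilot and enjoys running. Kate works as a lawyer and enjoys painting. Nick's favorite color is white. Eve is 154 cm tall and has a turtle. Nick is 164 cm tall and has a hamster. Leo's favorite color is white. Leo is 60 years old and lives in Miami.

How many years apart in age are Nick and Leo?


25 vs 60, diff = 35

35


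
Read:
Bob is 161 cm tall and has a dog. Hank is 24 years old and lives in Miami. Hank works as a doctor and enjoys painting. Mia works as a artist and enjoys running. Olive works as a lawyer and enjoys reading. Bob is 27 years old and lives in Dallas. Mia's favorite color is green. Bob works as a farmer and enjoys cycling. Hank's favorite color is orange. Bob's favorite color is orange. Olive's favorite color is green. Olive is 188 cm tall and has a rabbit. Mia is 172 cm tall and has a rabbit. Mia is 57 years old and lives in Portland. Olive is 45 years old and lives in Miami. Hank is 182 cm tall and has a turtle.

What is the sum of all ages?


27+24+45+57 = 153

153


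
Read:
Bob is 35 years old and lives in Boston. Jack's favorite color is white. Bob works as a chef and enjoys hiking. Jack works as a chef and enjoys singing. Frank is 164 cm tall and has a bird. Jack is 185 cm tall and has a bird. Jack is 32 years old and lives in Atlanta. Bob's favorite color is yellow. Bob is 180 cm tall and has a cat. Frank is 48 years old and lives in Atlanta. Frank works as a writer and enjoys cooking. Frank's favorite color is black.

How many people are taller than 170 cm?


Taller than 170: 2

2


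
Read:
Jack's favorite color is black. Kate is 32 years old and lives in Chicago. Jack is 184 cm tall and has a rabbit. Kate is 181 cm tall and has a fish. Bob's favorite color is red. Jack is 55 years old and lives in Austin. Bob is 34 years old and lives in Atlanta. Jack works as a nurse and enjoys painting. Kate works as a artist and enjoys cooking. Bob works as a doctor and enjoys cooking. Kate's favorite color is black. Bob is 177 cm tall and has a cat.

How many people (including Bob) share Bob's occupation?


Bob is a doctor. Count = 1

1


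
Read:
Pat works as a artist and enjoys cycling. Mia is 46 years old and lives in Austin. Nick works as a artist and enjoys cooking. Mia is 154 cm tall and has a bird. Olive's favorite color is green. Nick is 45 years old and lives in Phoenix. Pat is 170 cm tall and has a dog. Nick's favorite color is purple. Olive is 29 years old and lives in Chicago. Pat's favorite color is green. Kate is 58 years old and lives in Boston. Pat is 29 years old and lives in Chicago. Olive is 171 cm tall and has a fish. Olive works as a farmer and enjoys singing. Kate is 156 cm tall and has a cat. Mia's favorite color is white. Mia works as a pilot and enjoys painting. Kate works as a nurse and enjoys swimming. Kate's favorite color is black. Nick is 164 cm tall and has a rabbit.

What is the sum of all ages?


45+29+46+29+58 = 207

207


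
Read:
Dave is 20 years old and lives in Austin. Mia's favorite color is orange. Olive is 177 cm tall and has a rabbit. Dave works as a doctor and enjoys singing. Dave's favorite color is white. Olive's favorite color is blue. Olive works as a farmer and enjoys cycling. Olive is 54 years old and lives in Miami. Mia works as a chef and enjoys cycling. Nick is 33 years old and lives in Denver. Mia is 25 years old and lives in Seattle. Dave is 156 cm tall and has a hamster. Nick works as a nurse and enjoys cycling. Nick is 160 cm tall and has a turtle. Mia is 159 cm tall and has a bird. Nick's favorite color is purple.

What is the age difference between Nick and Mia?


|33 - 25| = 8

8
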